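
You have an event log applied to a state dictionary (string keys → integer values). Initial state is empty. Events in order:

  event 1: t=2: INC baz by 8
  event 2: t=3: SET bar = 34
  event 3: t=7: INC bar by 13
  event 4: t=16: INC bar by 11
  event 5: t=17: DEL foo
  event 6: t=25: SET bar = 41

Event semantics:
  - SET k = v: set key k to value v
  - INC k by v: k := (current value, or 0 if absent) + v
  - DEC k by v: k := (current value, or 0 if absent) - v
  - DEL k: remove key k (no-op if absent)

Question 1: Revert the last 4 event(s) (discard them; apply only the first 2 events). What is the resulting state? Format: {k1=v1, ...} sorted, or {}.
Keep first 2 events (discard last 4):
  after event 1 (t=2: INC baz by 8): {baz=8}
  after event 2 (t=3: SET bar = 34): {bar=34, baz=8}

Answer: {bar=34, baz=8}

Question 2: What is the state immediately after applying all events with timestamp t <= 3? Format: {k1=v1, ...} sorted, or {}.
Apply events with t <= 3 (2 events):
  after event 1 (t=2: INC baz by 8): {baz=8}
  after event 2 (t=3: SET bar = 34): {bar=34, baz=8}

Answer: {bar=34, baz=8}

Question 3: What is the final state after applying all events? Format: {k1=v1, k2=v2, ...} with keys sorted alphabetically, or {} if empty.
Answer: {bar=41, baz=8}

Derivation:
  after event 1 (t=2: INC baz by 8): {baz=8}
  after event 2 (t=3: SET bar = 34): {bar=34, baz=8}
  after event 3 (t=7: INC bar by 13): {bar=47, baz=8}
  after event 4 (t=16: INC bar by 11): {bar=58, baz=8}
  after event 5 (t=17: DEL foo): {bar=58, baz=8}
  after event 6 (t=25: SET bar = 41): {bar=41, baz=8}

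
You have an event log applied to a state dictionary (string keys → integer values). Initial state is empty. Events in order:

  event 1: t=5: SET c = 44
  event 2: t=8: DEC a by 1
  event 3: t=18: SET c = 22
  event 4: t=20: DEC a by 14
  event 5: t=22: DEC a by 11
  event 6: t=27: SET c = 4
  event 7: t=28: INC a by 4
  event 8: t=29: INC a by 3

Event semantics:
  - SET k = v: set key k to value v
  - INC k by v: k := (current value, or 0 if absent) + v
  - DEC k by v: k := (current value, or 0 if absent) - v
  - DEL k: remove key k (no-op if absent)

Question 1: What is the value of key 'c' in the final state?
Track key 'c' through all 8 events:
  event 1 (t=5: SET c = 44): c (absent) -> 44
  event 2 (t=8: DEC a by 1): c unchanged
  event 3 (t=18: SET c = 22): c 44 -> 22
  event 4 (t=20: DEC a by 14): c unchanged
  event 5 (t=22: DEC a by 11): c unchanged
  event 6 (t=27: SET c = 4): c 22 -> 4
  event 7 (t=28: INC a by 4): c unchanged
  event 8 (t=29: INC a by 3): c unchanged
Final: c = 4

Answer: 4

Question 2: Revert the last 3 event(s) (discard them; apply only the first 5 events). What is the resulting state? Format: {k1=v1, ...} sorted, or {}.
Answer: {a=-26, c=22}

Derivation:
Keep first 5 events (discard last 3):
  after event 1 (t=5: SET c = 44): {c=44}
  after event 2 (t=8: DEC a by 1): {a=-1, c=44}
  after event 3 (t=18: SET c = 22): {a=-1, c=22}
  after event 4 (t=20: DEC a by 14): {a=-15, c=22}
  after event 5 (t=22: DEC a by 11): {a=-26, c=22}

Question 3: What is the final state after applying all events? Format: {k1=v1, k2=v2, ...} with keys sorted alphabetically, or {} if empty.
Answer: {a=-19, c=4}

Derivation:
  after event 1 (t=5: SET c = 44): {c=44}
  after event 2 (t=8: DEC a by 1): {a=-1, c=44}
  after event 3 (t=18: SET c = 22): {a=-1, c=22}
  after event 4 (t=20: DEC a by 14): {a=-15, c=22}
  after event 5 (t=22: DEC a by 11): {a=-26, c=22}
  after event 6 (t=27: SET c = 4): {a=-26, c=4}
  after event 7 (t=28: INC a by 4): {a=-22, c=4}
  after event 8 (t=29: INC a by 3): {a=-19, c=4}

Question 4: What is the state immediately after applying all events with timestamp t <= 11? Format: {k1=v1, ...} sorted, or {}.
Apply events with t <= 11 (2 events):
  after event 1 (t=5: SET c = 44): {c=44}
  after event 2 (t=8: DEC a by 1): {a=-1, c=44}

Answer: {a=-1, c=44}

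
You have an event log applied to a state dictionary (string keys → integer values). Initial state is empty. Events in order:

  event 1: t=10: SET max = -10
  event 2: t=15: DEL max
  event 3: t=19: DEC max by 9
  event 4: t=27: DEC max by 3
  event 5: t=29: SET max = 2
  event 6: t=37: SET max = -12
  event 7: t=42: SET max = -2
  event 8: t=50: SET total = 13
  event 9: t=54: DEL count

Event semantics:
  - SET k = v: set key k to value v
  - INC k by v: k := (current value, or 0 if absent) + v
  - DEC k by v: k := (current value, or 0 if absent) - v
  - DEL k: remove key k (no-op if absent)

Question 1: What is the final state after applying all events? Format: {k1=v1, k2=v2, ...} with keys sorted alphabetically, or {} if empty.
  after event 1 (t=10: SET max = -10): {max=-10}
  after event 2 (t=15: DEL max): {}
  after event 3 (t=19: DEC max by 9): {max=-9}
  after event 4 (t=27: DEC max by 3): {max=-12}
  after event 5 (t=29: SET max = 2): {max=2}
  after event 6 (t=37: SET max = -12): {max=-12}
  after event 7 (t=42: SET max = -2): {max=-2}
  after event 8 (t=50: SET total = 13): {max=-2, total=13}
  after event 9 (t=54: DEL count): {max=-2, total=13}

Answer: {max=-2, total=13}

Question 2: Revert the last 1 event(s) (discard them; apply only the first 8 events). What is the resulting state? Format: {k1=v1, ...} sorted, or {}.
Keep first 8 events (discard last 1):
  after event 1 (t=10: SET max = -10): {max=-10}
  after event 2 (t=15: DEL max): {}
  after event 3 (t=19: DEC max by 9): {max=-9}
  after event 4 (t=27: DEC max by 3): {max=-12}
  after event 5 (t=29: SET max = 2): {max=2}
  after event 6 (t=37: SET max = -12): {max=-12}
  after event 7 (t=42: SET max = -2): {max=-2}
  after event 8 (t=50: SET total = 13): {max=-2, total=13}

Answer: {max=-2, total=13}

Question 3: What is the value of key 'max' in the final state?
Track key 'max' through all 9 events:
  event 1 (t=10: SET max = -10): max (absent) -> -10
  event 2 (t=15: DEL max): max -10 -> (absent)
  event 3 (t=19: DEC max by 9): max (absent) -> -9
  event 4 (t=27: DEC max by 3): max -9 -> -12
  event 5 (t=29: SET max = 2): max -12 -> 2
  event 6 (t=37: SET max = -12): max 2 -> -12
  event 7 (t=42: SET max = -2): max -12 -> -2
  event 8 (t=50: SET total = 13): max unchanged
  event 9 (t=54: DEL count): max unchanged
Final: max = -2

Answer: -2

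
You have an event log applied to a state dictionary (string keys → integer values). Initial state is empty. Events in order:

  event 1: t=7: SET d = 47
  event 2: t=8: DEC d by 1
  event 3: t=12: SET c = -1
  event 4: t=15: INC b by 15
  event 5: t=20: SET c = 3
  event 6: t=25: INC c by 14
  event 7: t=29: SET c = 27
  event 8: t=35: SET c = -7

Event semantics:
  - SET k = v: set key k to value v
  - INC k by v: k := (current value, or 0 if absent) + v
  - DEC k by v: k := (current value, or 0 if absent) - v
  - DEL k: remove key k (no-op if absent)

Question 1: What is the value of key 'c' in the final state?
Track key 'c' through all 8 events:
  event 1 (t=7: SET d = 47): c unchanged
  event 2 (t=8: DEC d by 1): c unchanged
  event 3 (t=12: SET c = -1): c (absent) -> -1
  event 4 (t=15: INC b by 15): c unchanged
  event 5 (t=20: SET c = 3): c -1 -> 3
  event 6 (t=25: INC c by 14): c 3 -> 17
  event 7 (t=29: SET c = 27): c 17 -> 27
  event 8 (t=35: SET c = -7): c 27 -> -7
Final: c = -7

Answer: -7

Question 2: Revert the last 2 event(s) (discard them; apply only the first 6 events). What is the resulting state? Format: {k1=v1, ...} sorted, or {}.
Keep first 6 events (discard last 2):
  after event 1 (t=7: SET d = 47): {d=47}
  after event 2 (t=8: DEC d by 1): {d=46}
  after event 3 (t=12: SET c = -1): {c=-1, d=46}
  after event 4 (t=15: INC b by 15): {b=15, c=-1, d=46}
  after event 5 (t=20: SET c = 3): {b=15, c=3, d=46}
  after event 6 (t=25: INC c by 14): {b=15, c=17, d=46}

Answer: {b=15, c=17, d=46}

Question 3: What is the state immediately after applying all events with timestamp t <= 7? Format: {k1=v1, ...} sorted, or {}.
Apply events with t <= 7 (1 events):
  after event 1 (t=7: SET d = 47): {d=47}

Answer: {d=47}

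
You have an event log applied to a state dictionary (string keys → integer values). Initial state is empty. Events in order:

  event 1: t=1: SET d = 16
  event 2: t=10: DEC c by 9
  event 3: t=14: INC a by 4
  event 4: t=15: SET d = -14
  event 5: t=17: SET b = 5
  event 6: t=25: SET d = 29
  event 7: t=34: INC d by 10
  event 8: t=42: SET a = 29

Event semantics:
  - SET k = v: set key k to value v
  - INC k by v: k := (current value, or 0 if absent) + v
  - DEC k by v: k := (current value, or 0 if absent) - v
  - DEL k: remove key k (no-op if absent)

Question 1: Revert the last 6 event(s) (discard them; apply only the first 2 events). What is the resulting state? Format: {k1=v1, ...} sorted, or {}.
Keep first 2 events (discard last 6):
  after event 1 (t=1: SET d = 16): {d=16}
  after event 2 (t=10: DEC c by 9): {c=-9, d=16}

Answer: {c=-9, d=16}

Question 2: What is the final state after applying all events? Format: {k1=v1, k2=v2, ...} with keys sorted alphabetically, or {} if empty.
  after event 1 (t=1: SET d = 16): {d=16}
  after event 2 (t=10: DEC c by 9): {c=-9, d=16}
  after event 3 (t=14: INC a by 4): {a=4, c=-9, d=16}
  after event 4 (t=15: SET d = -14): {a=4, c=-9, d=-14}
  after event 5 (t=17: SET b = 5): {a=4, b=5, c=-9, d=-14}
  after event 6 (t=25: SET d = 29): {a=4, b=5, c=-9, d=29}
  after event 7 (t=34: INC d by 10): {a=4, b=5, c=-9, d=39}
  after event 8 (t=42: SET a = 29): {a=29, b=5, c=-9, d=39}

Answer: {a=29, b=5, c=-9, d=39}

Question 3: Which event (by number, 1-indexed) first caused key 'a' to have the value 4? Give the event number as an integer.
Answer: 3

Derivation:
Looking for first event where a becomes 4:
  event 3: a (absent) -> 4  <-- first match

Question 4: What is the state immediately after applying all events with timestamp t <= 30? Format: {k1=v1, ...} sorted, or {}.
Answer: {a=4, b=5, c=-9, d=29}

Derivation:
Apply events with t <= 30 (6 events):
  after event 1 (t=1: SET d = 16): {d=16}
  after event 2 (t=10: DEC c by 9): {c=-9, d=16}
  after event 3 (t=14: INC a by 4): {a=4, c=-9, d=16}
  after event 4 (t=15: SET d = -14): {a=4, c=-9, d=-14}
  after event 5 (t=17: SET b = 5): {a=4, b=5, c=-9, d=-14}
  after event 6 (t=25: SET d = 29): {a=4, b=5, c=-9, d=29}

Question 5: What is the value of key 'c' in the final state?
Answer: -9

Derivation:
Track key 'c' through all 8 events:
  event 1 (t=1: SET d = 16): c unchanged
  event 2 (t=10: DEC c by 9): c (absent) -> -9
  event 3 (t=14: INC a by 4): c unchanged
  event 4 (t=15: SET d = -14): c unchanged
  event 5 (t=17: SET b = 5): c unchanged
  event 6 (t=25: SET d = 29): c unchanged
  event 7 (t=34: INC d by 10): c unchanged
  event 8 (t=42: SET a = 29): c unchanged
Final: c = -9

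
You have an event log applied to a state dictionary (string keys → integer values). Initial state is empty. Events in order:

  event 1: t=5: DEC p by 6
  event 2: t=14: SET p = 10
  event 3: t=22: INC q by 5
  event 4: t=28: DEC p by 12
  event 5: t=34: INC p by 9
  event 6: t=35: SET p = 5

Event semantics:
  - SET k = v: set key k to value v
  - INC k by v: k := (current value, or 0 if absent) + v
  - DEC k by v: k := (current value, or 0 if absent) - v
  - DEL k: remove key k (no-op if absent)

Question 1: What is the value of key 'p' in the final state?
Answer: 5

Derivation:
Track key 'p' through all 6 events:
  event 1 (t=5: DEC p by 6): p (absent) -> -6
  event 2 (t=14: SET p = 10): p -6 -> 10
  event 3 (t=22: INC q by 5): p unchanged
  event 4 (t=28: DEC p by 12): p 10 -> -2
  event 5 (t=34: INC p by 9): p -2 -> 7
  event 6 (t=35: SET p = 5): p 7 -> 5
Final: p = 5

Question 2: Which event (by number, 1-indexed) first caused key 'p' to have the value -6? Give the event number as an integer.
Answer: 1

Derivation:
Looking for first event where p becomes -6:
  event 1: p (absent) -> -6  <-- first match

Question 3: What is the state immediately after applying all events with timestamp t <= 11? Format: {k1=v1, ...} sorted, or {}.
Answer: {p=-6}

Derivation:
Apply events with t <= 11 (1 events):
  after event 1 (t=5: DEC p by 6): {p=-6}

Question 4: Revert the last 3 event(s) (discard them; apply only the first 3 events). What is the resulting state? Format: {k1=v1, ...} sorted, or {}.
Answer: {p=10, q=5}

Derivation:
Keep first 3 events (discard last 3):
  after event 1 (t=5: DEC p by 6): {p=-6}
  after event 2 (t=14: SET p = 10): {p=10}
  after event 3 (t=22: INC q by 5): {p=10, q=5}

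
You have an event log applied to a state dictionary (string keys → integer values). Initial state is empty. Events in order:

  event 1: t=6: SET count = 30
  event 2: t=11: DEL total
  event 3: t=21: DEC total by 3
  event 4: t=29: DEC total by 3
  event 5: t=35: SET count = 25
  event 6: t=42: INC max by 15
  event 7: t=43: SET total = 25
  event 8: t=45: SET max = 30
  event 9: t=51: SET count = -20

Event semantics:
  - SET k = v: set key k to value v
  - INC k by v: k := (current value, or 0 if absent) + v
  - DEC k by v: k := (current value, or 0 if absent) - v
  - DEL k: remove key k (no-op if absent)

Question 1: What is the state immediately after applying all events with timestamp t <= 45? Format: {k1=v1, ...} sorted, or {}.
Answer: {count=25, max=30, total=25}

Derivation:
Apply events with t <= 45 (8 events):
  after event 1 (t=6: SET count = 30): {count=30}
  after event 2 (t=11: DEL total): {count=30}
  after event 3 (t=21: DEC total by 3): {count=30, total=-3}
  after event 4 (t=29: DEC total by 3): {count=30, total=-6}
  after event 5 (t=35: SET count = 25): {count=25, total=-6}
  after event 6 (t=42: INC max by 15): {count=25, max=15, total=-6}
  after event 7 (t=43: SET total = 25): {count=25, max=15, total=25}
  after event 8 (t=45: SET max = 30): {count=25, max=30, total=25}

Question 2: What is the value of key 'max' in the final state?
Track key 'max' through all 9 events:
  event 1 (t=6: SET count = 30): max unchanged
  event 2 (t=11: DEL total): max unchanged
  event 3 (t=21: DEC total by 3): max unchanged
  event 4 (t=29: DEC total by 3): max unchanged
  event 5 (t=35: SET count = 25): max unchanged
  event 6 (t=42: INC max by 15): max (absent) -> 15
  event 7 (t=43: SET total = 25): max unchanged
  event 8 (t=45: SET max = 30): max 15 -> 30
  event 9 (t=51: SET count = -20): max unchanged
Final: max = 30

Answer: 30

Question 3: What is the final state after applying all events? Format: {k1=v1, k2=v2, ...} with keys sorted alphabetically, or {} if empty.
  after event 1 (t=6: SET count = 30): {count=30}
  after event 2 (t=11: DEL total): {count=30}
  after event 3 (t=21: DEC total by 3): {count=30, total=-3}
  after event 4 (t=29: DEC total by 3): {count=30, total=-6}
  after event 5 (t=35: SET count = 25): {count=25, total=-6}
  after event 6 (t=42: INC max by 15): {count=25, max=15, total=-6}
  after event 7 (t=43: SET total = 25): {count=25, max=15, total=25}
  after event 8 (t=45: SET max = 30): {count=25, max=30, total=25}
  after event 9 (t=51: SET count = -20): {count=-20, max=30, total=25}

Answer: {count=-20, max=30, total=25}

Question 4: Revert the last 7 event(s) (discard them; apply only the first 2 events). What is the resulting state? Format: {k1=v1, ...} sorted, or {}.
Keep first 2 events (discard last 7):
  after event 1 (t=6: SET count = 30): {count=30}
  after event 2 (t=11: DEL total): {count=30}

Answer: {count=30}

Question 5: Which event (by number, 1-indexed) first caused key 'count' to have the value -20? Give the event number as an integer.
Answer: 9

Derivation:
Looking for first event where count becomes -20:
  event 1: count = 30
  event 2: count = 30
  event 3: count = 30
  event 4: count = 30
  event 5: count = 25
  event 6: count = 25
  event 7: count = 25
  event 8: count = 25
  event 9: count 25 -> -20  <-- first match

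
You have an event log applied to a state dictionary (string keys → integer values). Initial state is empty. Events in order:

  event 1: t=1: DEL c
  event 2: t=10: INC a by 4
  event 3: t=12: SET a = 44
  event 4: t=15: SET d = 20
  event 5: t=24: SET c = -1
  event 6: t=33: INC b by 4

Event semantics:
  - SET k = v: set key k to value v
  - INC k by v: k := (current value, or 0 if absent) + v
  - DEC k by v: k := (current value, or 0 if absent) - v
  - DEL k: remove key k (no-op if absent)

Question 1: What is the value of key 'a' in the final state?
Answer: 44

Derivation:
Track key 'a' through all 6 events:
  event 1 (t=1: DEL c): a unchanged
  event 2 (t=10: INC a by 4): a (absent) -> 4
  event 3 (t=12: SET a = 44): a 4 -> 44
  event 4 (t=15: SET d = 20): a unchanged
  event 5 (t=24: SET c = -1): a unchanged
  event 6 (t=33: INC b by 4): a unchanged
Final: a = 44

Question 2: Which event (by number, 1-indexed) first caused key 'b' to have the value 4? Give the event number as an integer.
Looking for first event where b becomes 4:
  event 6: b (absent) -> 4  <-- first match

Answer: 6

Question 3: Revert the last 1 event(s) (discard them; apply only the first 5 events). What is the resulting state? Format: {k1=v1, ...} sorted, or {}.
Answer: {a=44, c=-1, d=20}

Derivation:
Keep first 5 events (discard last 1):
  after event 1 (t=1: DEL c): {}
  after event 2 (t=10: INC a by 4): {a=4}
  after event 3 (t=12: SET a = 44): {a=44}
  after event 4 (t=15: SET d = 20): {a=44, d=20}
  after event 5 (t=24: SET c = -1): {a=44, c=-1, d=20}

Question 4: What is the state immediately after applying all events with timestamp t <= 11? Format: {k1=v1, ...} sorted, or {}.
Answer: {a=4}

Derivation:
Apply events with t <= 11 (2 events):
  after event 1 (t=1: DEL c): {}
  after event 2 (t=10: INC a by 4): {a=4}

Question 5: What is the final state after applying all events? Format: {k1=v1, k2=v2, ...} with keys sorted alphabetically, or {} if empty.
  after event 1 (t=1: DEL c): {}
  after event 2 (t=10: INC a by 4): {a=4}
  after event 3 (t=12: SET a = 44): {a=44}
  after event 4 (t=15: SET d = 20): {a=44, d=20}
  after event 5 (t=24: SET c = -1): {a=44, c=-1, d=20}
  after event 6 (t=33: INC b by 4): {a=44, b=4, c=-1, d=20}

Answer: {a=44, b=4, c=-1, d=20}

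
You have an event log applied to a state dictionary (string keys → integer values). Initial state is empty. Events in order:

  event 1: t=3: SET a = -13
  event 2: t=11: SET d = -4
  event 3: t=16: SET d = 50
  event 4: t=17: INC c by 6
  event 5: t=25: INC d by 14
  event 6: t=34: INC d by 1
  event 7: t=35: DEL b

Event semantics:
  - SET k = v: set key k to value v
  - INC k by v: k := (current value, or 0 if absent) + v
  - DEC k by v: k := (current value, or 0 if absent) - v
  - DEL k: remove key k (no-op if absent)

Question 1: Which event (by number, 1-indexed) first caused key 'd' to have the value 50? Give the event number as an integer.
Looking for first event where d becomes 50:
  event 2: d = -4
  event 3: d -4 -> 50  <-- first match

Answer: 3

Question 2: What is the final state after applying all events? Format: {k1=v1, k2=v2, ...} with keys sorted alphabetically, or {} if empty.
  after event 1 (t=3: SET a = -13): {a=-13}
  after event 2 (t=11: SET d = -4): {a=-13, d=-4}
  after event 3 (t=16: SET d = 50): {a=-13, d=50}
  after event 4 (t=17: INC c by 6): {a=-13, c=6, d=50}
  after event 5 (t=25: INC d by 14): {a=-13, c=6, d=64}
  after event 6 (t=34: INC d by 1): {a=-13, c=6, d=65}
  after event 7 (t=35: DEL b): {a=-13, c=6, d=65}

Answer: {a=-13, c=6, d=65}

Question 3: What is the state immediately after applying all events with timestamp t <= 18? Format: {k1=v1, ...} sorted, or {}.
Answer: {a=-13, c=6, d=50}

Derivation:
Apply events with t <= 18 (4 events):
  after event 1 (t=3: SET a = -13): {a=-13}
  after event 2 (t=11: SET d = -4): {a=-13, d=-4}
  after event 3 (t=16: SET d = 50): {a=-13, d=50}
  after event 4 (t=17: INC c by 6): {a=-13, c=6, d=50}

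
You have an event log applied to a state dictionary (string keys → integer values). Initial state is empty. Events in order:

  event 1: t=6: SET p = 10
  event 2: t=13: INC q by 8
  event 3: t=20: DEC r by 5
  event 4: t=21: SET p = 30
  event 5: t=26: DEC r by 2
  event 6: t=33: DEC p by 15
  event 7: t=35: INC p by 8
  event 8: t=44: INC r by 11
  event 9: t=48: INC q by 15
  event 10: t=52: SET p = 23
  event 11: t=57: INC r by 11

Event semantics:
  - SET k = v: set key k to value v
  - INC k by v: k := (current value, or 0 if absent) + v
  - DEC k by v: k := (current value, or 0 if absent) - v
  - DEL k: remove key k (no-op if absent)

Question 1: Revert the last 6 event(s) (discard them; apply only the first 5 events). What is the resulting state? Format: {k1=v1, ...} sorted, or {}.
Answer: {p=30, q=8, r=-7}

Derivation:
Keep first 5 events (discard last 6):
  after event 1 (t=6: SET p = 10): {p=10}
  after event 2 (t=13: INC q by 8): {p=10, q=8}
  after event 3 (t=20: DEC r by 5): {p=10, q=8, r=-5}
  after event 4 (t=21: SET p = 30): {p=30, q=8, r=-5}
  after event 5 (t=26: DEC r by 2): {p=30, q=8, r=-7}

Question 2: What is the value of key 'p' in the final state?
Track key 'p' through all 11 events:
  event 1 (t=6: SET p = 10): p (absent) -> 10
  event 2 (t=13: INC q by 8): p unchanged
  event 3 (t=20: DEC r by 5): p unchanged
  event 4 (t=21: SET p = 30): p 10 -> 30
  event 5 (t=26: DEC r by 2): p unchanged
  event 6 (t=33: DEC p by 15): p 30 -> 15
  event 7 (t=35: INC p by 8): p 15 -> 23
  event 8 (t=44: INC r by 11): p unchanged
  event 9 (t=48: INC q by 15): p unchanged
  event 10 (t=52: SET p = 23): p 23 -> 23
  event 11 (t=57: INC r by 11): p unchanged
Final: p = 23

Answer: 23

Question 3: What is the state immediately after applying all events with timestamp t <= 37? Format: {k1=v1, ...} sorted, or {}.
Apply events with t <= 37 (7 events):
  after event 1 (t=6: SET p = 10): {p=10}
  after event 2 (t=13: INC q by 8): {p=10, q=8}
  after event 3 (t=20: DEC r by 5): {p=10, q=8, r=-5}
  after event 4 (t=21: SET p = 30): {p=30, q=8, r=-5}
  after event 5 (t=26: DEC r by 2): {p=30, q=8, r=-7}
  after event 6 (t=33: DEC p by 15): {p=15, q=8, r=-7}
  after event 7 (t=35: INC p by 8): {p=23, q=8, r=-7}

Answer: {p=23, q=8, r=-7}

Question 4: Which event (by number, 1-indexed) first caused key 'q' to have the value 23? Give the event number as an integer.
Looking for first event where q becomes 23:
  event 2: q = 8
  event 3: q = 8
  event 4: q = 8
  event 5: q = 8
  event 6: q = 8
  event 7: q = 8
  event 8: q = 8
  event 9: q 8 -> 23  <-- first match

Answer: 9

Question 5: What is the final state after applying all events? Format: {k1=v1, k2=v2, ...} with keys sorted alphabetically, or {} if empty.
  after event 1 (t=6: SET p = 10): {p=10}
  after event 2 (t=13: INC q by 8): {p=10, q=8}
  after event 3 (t=20: DEC r by 5): {p=10, q=8, r=-5}
  after event 4 (t=21: SET p = 30): {p=30, q=8, r=-5}
  after event 5 (t=26: DEC r by 2): {p=30, q=8, r=-7}
  after event 6 (t=33: DEC p by 15): {p=15, q=8, r=-7}
  after event 7 (t=35: INC p by 8): {p=23, q=8, r=-7}
  after event 8 (t=44: INC r by 11): {p=23, q=8, r=4}
  after event 9 (t=48: INC q by 15): {p=23, q=23, r=4}
  after event 10 (t=52: SET p = 23): {p=23, q=23, r=4}
  after event 11 (t=57: INC r by 11): {p=23, q=23, r=15}

Answer: {p=23, q=23, r=15}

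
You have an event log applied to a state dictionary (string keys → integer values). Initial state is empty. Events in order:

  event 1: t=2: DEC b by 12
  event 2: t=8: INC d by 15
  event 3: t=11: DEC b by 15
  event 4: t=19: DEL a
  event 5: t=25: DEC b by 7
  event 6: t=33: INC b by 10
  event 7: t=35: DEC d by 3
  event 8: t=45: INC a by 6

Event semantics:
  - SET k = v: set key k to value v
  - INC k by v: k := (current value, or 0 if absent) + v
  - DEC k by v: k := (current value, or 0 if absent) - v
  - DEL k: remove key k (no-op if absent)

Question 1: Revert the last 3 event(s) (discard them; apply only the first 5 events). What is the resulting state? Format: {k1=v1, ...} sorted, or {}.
Keep first 5 events (discard last 3):
  after event 1 (t=2: DEC b by 12): {b=-12}
  after event 2 (t=8: INC d by 15): {b=-12, d=15}
  after event 3 (t=11: DEC b by 15): {b=-27, d=15}
  after event 4 (t=19: DEL a): {b=-27, d=15}
  after event 5 (t=25: DEC b by 7): {b=-34, d=15}

Answer: {b=-34, d=15}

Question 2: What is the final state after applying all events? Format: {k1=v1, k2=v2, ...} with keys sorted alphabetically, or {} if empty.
Answer: {a=6, b=-24, d=12}

Derivation:
  after event 1 (t=2: DEC b by 12): {b=-12}
  after event 2 (t=8: INC d by 15): {b=-12, d=15}
  after event 3 (t=11: DEC b by 15): {b=-27, d=15}
  after event 4 (t=19: DEL a): {b=-27, d=15}
  after event 5 (t=25: DEC b by 7): {b=-34, d=15}
  after event 6 (t=33: INC b by 10): {b=-24, d=15}
  after event 7 (t=35: DEC d by 3): {b=-24, d=12}
  after event 8 (t=45: INC a by 6): {a=6, b=-24, d=12}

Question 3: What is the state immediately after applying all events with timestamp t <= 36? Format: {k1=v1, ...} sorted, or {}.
Answer: {b=-24, d=12}

Derivation:
Apply events with t <= 36 (7 events):
  after event 1 (t=2: DEC b by 12): {b=-12}
  after event 2 (t=8: INC d by 15): {b=-12, d=15}
  after event 3 (t=11: DEC b by 15): {b=-27, d=15}
  after event 4 (t=19: DEL a): {b=-27, d=15}
  after event 5 (t=25: DEC b by 7): {b=-34, d=15}
  after event 6 (t=33: INC b by 10): {b=-24, d=15}
  after event 7 (t=35: DEC d by 3): {b=-24, d=12}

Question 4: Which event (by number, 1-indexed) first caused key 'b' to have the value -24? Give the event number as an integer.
Looking for first event where b becomes -24:
  event 1: b = -12
  event 2: b = -12
  event 3: b = -27
  event 4: b = -27
  event 5: b = -34
  event 6: b -34 -> -24  <-- first match

Answer: 6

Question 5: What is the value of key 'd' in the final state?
Answer: 12

Derivation:
Track key 'd' through all 8 events:
  event 1 (t=2: DEC b by 12): d unchanged
  event 2 (t=8: INC d by 15): d (absent) -> 15
  event 3 (t=11: DEC b by 15): d unchanged
  event 4 (t=19: DEL a): d unchanged
  event 5 (t=25: DEC b by 7): d unchanged
  event 6 (t=33: INC b by 10): d unchanged
  event 7 (t=35: DEC d by 3): d 15 -> 12
  event 8 (t=45: INC a by 6): d unchanged
Final: d = 12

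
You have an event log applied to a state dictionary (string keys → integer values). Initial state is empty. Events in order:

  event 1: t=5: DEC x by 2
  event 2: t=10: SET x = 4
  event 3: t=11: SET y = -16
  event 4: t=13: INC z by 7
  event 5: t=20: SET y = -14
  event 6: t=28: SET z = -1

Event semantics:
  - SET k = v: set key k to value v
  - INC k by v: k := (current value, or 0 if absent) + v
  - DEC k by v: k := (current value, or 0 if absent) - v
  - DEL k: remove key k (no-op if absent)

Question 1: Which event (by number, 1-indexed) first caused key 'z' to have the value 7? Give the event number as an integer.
Answer: 4

Derivation:
Looking for first event where z becomes 7:
  event 4: z (absent) -> 7  <-- first match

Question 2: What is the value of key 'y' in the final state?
Track key 'y' through all 6 events:
  event 1 (t=5: DEC x by 2): y unchanged
  event 2 (t=10: SET x = 4): y unchanged
  event 3 (t=11: SET y = -16): y (absent) -> -16
  event 4 (t=13: INC z by 7): y unchanged
  event 5 (t=20: SET y = -14): y -16 -> -14
  event 6 (t=28: SET z = -1): y unchanged
Final: y = -14

Answer: -14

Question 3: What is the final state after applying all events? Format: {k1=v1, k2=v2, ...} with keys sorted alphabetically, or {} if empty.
Answer: {x=4, y=-14, z=-1}

Derivation:
  after event 1 (t=5: DEC x by 2): {x=-2}
  after event 2 (t=10: SET x = 4): {x=4}
  after event 3 (t=11: SET y = -16): {x=4, y=-16}
  after event 4 (t=13: INC z by 7): {x=4, y=-16, z=7}
  after event 5 (t=20: SET y = -14): {x=4, y=-14, z=7}
  after event 6 (t=28: SET z = -1): {x=4, y=-14, z=-1}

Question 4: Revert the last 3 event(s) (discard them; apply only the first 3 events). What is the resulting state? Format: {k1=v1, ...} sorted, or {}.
Keep first 3 events (discard last 3):
  after event 1 (t=5: DEC x by 2): {x=-2}
  after event 2 (t=10: SET x = 4): {x=4}
  after event 3 (t=11: SET y = -16): {x=4, y=-16}

Answer: {x=4, y=-16}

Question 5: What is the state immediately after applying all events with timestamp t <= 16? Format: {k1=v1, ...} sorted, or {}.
Answer: {x=4, y=-16, z=7}

Derivation:
Apply events with t <= 16 (4 events):
  after event 1 (t=5: DEC x by 2): {x=-2}
  after event 2 (t=10: SET x = 4): {x=4}
  after event 3 (t=11: SET y = -16): {x=4, y=-16}
  after event 4 (t=13: INC z by 7): {x=4, y=-16, z=7}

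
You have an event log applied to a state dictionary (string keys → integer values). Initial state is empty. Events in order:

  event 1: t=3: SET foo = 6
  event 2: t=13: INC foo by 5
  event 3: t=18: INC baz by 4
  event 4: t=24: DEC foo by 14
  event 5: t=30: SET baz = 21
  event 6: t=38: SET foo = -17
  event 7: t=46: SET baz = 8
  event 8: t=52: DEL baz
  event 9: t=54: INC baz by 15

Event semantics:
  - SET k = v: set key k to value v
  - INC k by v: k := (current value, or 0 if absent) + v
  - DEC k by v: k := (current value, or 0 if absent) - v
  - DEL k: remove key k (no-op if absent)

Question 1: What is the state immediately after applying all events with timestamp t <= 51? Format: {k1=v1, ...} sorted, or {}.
Answer: {baz=8, foo=-17}

Derivation:
Apply events with t <= 51 (7 events):
  after event 1 (t=3: SET foo = 6): {foo=6}
  after event 2 (t=13: INC foo by 5): {foo=11}
  after event 3 (t=18: INC baz by 4): {baz=4, foo=11}
  after event 4 (t=24: DEC foo by 14): {baz=4, foo=-3}
  after event 5 (t=30: SET baz = 21): {baz=21, foo=-3}
  after event 6 (t=38: SET foo = -17): {baz=21, foo=-17}
  after event 7 (t=46: SET baz = 8): {baz=8, foo=-17}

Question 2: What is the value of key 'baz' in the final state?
Answer: 15

Derivation:
Track key 'baz' through all 9 events:
  event 1 (t=3: SET foo = 6): baz unchanged
  event 2 (t=13: INC foo by 5): baz unchanged
  event 3 (t=18: INC baz by 4): baz (absent) -> 4
  event 4 (t=24: DEC foo by 14): baz unchanged
  event 5 (t=30: SET baz = 21): baz 4 -> 21
  event 6 (t=38: SET foo = -17): baz unchanged
  event 7 (t=46: SET baz = 8): baz 21 -> 8
  event 8 (t=52: DEL baz): baz 8 -> (absent)
  event 9 (t=54: INC baz by 15): baz (absent) -> 15
Final: baz = 15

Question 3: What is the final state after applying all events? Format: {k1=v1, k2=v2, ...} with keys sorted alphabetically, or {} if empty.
  after event 1 (t=3: SET foo = 6): {foo=6}
  after event 2 (t=13: INC foo by 5): {foo=11}
  after event 3 (t=18: INC baz by 4): {baz=4, foo=11}
  after event 4 (t=24: DEC foo by 14): {baz=4, foo=-3}
  after event 5 (t=30: SET baz = 21): {baz=21, foo=-3}
  after event 6 (t=38: SET foo = -17): {baz=21, foo=-17}
  after event 7 (t=46: SET baz = 8): {baz=8, foo=-17}
  after event 8 (t=52: DEL baz): {foo=-17}
  after event 9 (t=54: INC baz by 15): {baz=15, foo=-17}

Answer: {baz=15, foo=-17}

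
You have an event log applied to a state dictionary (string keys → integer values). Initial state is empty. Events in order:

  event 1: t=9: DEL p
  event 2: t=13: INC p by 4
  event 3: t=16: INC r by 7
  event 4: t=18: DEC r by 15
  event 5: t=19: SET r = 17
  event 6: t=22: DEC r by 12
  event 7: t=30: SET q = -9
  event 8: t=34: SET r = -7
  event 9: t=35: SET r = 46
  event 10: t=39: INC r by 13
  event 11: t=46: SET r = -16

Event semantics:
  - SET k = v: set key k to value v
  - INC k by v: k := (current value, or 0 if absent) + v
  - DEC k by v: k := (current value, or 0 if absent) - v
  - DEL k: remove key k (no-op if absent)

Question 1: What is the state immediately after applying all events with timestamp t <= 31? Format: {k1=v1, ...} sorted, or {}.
Apply events with t <= 31 (7 events):
  after event 1 (t=9: DEL p): {}
  after event 2 (t=13: INC p by 4): {p=4}
  after event 3 (t=16: INC r by 7): {p=4, r=7}
  after event 4 (t=18: DEC r by 15): {p=4, r=-8}
  after event 5 (t=19: SET r = 17): {p=4, r=17}
  after event 6 (t=22: DEC r by 12): {p=4, r=5}
  after event 7 (t=30: SET q = -9): {p=4, q=-9, r=5}

Answer: {p=4, q=-9, r=5}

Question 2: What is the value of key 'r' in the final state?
Track key 'r' through all 11 events:
  event 1 (t=9: DEL p): r unchanged
  event 2 (t=13: INC p by 4): r unchanged
  event 3 (t=16: INC r by 7): r (absent) -> 7
  event 4 (t=18: DEC r by 15): r 7 -> -8
  event 5 (t=19: SET r = 17): r -8 -> 17
  event 6 (t=22: DEC r by 12): r 17 -> 5
  event 7 (t=30: SET q = -9): r unchanged
  event 8 (t=34: SET r = -7): r 5 -> -7
  event 9 (t=35: SET r = 46): r -7 -> 46
  event 10 (t=39: INC r by 13): r 46 -> 59
  event 11 (t=46: SET r = -16): r 59 -> -16
Final: r = -16

Answer: -16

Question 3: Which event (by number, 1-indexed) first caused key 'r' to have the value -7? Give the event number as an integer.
Looking for first event where r becomes -7:
  event 3: r = 7
  event 4: r = -8
  event 5: r = 17
  event 6: r = 5
  event 7: r = 5
  event 8: r 5 -> -7  <-- first match

Answer: 8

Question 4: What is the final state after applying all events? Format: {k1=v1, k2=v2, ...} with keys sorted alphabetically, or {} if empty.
  after event 1 (t=9: DEL p): {}
  after event 2 (t=13: INC p by 4): {p=4}
  after event 3 (t=16: INC r by 7): {p=4, r=7}
  after event 4 (t=18: DEC r by 15): {p=4, r=-8}
  after event 5 (t=19: SET r = 17): {p=4, r=17}
  after event 6 (t=22: DEC r by 12): {p=4, r=5}
  after event 7 (t=30: SET q = -9): {p=4, q=-9, r=5}
  after event 8 (t=34: SET r = -7): {p=4, q=-9, r=-7}
  after event 9 (t=35: SET r = 46): {p=4, q=-9, r=46}
  after event 10 (t=39: INC r by 13): {p=4, q=-9, r=59}
  after event 11 (t=46: SET r = -16): {p=4, q=-9, r=-16}

Answer: {p=4, q=-9, r=-16}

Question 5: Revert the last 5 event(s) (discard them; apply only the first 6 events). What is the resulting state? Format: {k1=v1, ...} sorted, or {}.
Answer: {p=4, r=5}

Derivation:
Keep first 6 events (discard last 5):
  after event 1 (t=9: DEL p): {}
  after event 2 (t=13: INC p by 4): {p=4}
  after event 3 (t=16: INC r by 7): {p=4, r=7}
  after event 4 (t=18: DEC r by 15): {p=4, r=-8}
  after event 5 (t=19: SET r = 17): {p=4, r=17}
  after event 6 (t=22: DEC r by 12): {p=4, r=5}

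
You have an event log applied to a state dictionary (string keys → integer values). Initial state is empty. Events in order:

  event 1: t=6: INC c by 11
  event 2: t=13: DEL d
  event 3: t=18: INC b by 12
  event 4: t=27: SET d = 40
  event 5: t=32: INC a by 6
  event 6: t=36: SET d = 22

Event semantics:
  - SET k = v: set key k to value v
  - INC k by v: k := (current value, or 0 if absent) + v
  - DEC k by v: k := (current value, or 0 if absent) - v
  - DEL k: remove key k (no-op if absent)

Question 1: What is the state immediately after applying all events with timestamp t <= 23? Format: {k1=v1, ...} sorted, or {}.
Answer: {b=12, c=11}

Derivation:
Apply events with t <= 23 (3 events):
  after event 1 (t=6: INC c by 11): {c=11}
  after event 2 (t=13: DEL d): {c=11}
  after event 3 (t=18: INC b by 12): {b=12, c=11}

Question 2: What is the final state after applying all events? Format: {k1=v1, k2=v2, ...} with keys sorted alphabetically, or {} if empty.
  after event 1 (t=6: INC c by 11): {c=11}
  after event 2 (t=13: DEL d): {c=11}
  after event 3 (t=18: INC b by 12): {b=12, c=11}
  after event 4 (t=27: SET d = 40): {b=12, c=11, d=40}
  after event 5 (t=32: INC a by 6): {a=6, b=12, c=11, d=40}
  after event 6 (t=36: SET d = 22): {a=6, b=12, c=11, d=22}

Answer: {a=6, b=12, c=11, d=22}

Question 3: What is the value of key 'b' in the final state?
Answer: 12

Derivation:
Track key 'b' through all 6 events:
  event 1 (t=6: INC c by 11): b unchanged
  event 2 (t=13: DEL d): b unchanged
  event 3 (t=18: INC b by 12): b (absent) -> 12
  event 4 (t=27: SET d = 40): b unchanged
  event 5 (t=32: INC a by 6): b unchanged
  event 6 (t=36: SET d = 22): b unchanged
Final: b = 12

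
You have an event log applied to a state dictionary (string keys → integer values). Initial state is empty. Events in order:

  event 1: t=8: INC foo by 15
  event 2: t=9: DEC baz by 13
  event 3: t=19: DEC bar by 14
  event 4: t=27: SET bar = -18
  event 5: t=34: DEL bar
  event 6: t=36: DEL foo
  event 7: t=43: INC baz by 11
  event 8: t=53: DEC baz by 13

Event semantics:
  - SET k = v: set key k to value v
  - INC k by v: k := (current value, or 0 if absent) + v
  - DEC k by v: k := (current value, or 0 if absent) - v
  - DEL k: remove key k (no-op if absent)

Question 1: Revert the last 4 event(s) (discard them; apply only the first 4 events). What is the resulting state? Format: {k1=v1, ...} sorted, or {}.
Answer: {bar=-18, baz=-13, foo=15}

Derivation:
Keep first 4 events (discard last 4):
  after event 1 (t=8: INC foo by 15): {foo=15}
  after event 2 (t=9: DEC baz by 13): {baz=-13, foo=15}
  after event 3 (t=19: DEC bar by 14): {bar=-14, baz=-13, foo=15}
  after event 4 (t=27: SET bar = -18): {bar=-18, baz=-13, foo=15}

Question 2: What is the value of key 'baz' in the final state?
Answer: -15

Derivation:
Track key 'baz' through all 8 events:
  event 1 (t=8: INC foo by 15): baz unchanged
  event 2 (t=9: DEC baz by 13): baz (absent) -> -13
  event 3 (t=19: DEC bar by 14): baz unchanged
  event 4 (t=27: SET bar = -18): baz unchanged
  event 5 (t=34: DEL bar): baz unchanged
  event 6 (t=36: DEL foo): baz unchanged
  event 7 (t=43: INC baz by 11): baz -13 -> -2
  event 8 (t=53: DEC baz by 13): baz -2 -> -15
Final: baz = -15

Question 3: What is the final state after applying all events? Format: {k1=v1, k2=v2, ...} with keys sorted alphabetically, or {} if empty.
Answer: {baz=-15}

Derivation:
  after event 1 (t=8: INC foo by 15): {foo=15}
  after event 2 (t=9: DEC baz by 13): {baz=-13, foo=15}
  after event 3 (t=19: DEC bar by 14): {bar=-14, baz=-13, foo=15}
  after event 4 (t=27: SET bar = -18): {bar=-18, baz=-13, foo=15}
  after event 5 (t=34: DEL bar): {baz=-13, foo=15}
  after event 6 (t=36: DEL foo): {baz=-13}
  after event 7 (t=43: INC baz by 11): {baz=-2}
  after event 8 (t=53: DEC baz by 13): {baz=-15}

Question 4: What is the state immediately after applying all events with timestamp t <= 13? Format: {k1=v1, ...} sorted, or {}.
Apply events with t <= 13 (2 events):
  after event 1 (t=8: INC foo by 15): {foo=15}
  after event 2 (t=9: DEC baz by 13): {baz=-13, foo=15}

Answer: {baz=-13, foo=15}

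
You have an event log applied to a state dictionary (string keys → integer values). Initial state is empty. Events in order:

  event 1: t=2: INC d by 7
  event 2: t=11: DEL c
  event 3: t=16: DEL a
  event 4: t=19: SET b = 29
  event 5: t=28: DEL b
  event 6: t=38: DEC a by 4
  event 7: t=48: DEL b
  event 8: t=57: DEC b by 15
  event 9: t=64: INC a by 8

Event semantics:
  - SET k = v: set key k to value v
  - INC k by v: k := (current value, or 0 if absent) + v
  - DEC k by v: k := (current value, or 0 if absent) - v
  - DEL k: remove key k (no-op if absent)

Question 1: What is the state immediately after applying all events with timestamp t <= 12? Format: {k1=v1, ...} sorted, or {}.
Apply events with t <= 12 (2 events):
  after event 1 (t=2: INC d by 7): {d=7}
  after event 2 (t=11: DEL c): {d=7}

Answer: {d=7}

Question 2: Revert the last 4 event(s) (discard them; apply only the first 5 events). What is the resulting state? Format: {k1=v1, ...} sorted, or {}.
Keep first 5 events (discard last 4):
  after event 1 (t=2: INC d by 7): {d=7}
  after event 2 (t=11: DEL c): {d=7}
  after event 3 (t=16: DEL a): {d=7}
  after event 4 (t=19: SET b = 29): {b=29, d=7}
  after event 5 (t=28: DEL b): {d=7}

Answer: {d=7}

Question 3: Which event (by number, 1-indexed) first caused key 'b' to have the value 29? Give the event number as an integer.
Looking for first event where b becomes 29:
  event 4: b (absent) -> 29  <-- first match

Answer: 4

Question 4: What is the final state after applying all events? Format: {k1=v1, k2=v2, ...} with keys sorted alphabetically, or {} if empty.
Answer: {a=4, b=-15, d=7}

Derivation:
  after event 1 (t=2: INC d by 7): {d=7}
  after event 2 (t=11: DEL c): {d=7}
  after event 3 (t=16: DEL a): {d=7}
  after event 4 (t=19: SET b = 29): {b=29, d=7}
  after event 5 (t=28: DEL b): {d=7}
  after event 6 (t=38: DEC a by 4): {a=-4, d=7}
  after event 7 (t=48: DEL b): {a=-4, d=7}
  after event 8 (t=57: DEC b by 15): {a=-4, b=-15, d=7}
  after event 9 (t=64: INC a by 8): {a=4, b=-15, d=7}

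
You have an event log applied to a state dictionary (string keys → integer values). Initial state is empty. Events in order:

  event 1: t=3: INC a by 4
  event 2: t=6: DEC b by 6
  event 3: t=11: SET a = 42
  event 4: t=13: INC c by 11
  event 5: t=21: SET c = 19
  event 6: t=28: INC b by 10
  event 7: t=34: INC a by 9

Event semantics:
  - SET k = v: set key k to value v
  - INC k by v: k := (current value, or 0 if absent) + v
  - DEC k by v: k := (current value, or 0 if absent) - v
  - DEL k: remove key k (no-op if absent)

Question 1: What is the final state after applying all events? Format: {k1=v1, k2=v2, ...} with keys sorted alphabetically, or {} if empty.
Answer: {a=51, b=4, c=19}

Derivation:
  after event 1 (t=3: INC a by 4): {a=4}
  after event 2 (t=6: DEC b by 6): {a=4, b=-6}
  after event 3 (t=11: SET a = 42): {a=42, b=-6}
  after event 4 (t=13: INC c by 11): {a=42, b=-6, c=11}
  after event 5 (t=21: SET c = 19): {a=42, b=-6, c=19}
  after event 6 (t=28: INC b by 10): {a=42, b=4, c=19}
  after event 7 (t=34: INC a by 9): {a=51, b=4, c=19}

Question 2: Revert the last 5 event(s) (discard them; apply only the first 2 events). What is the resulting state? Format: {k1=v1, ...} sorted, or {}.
Keep first 2 events (discard last 5):
  after event 1 (t=3: INC a by 4): {a=4}
  after event 2 (t=6: DEC b by 6): {a=4, b=-6}

Answer: {a=4, b=-6}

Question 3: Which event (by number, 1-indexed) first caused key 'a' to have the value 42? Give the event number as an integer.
Answer: 3

Derivation:
Looking for first event where a becomes 42:
  event 1: a = 4
  event 2: a = 4
  event 3: a 4 -> 42  <-- first match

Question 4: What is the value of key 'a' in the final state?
Track key 'a' through all 7 events:
  event 1 (t=3: INC a by 4): a (absent) -> 4
  event 2 (t=6: DEC b by 6): a unchanged
  event 3 (t=11: SET a = 42): a 4 -> 42
  event 4 (t=13: INC c by 11): a unchanged
  event 5 (t=21: SET c = 19): a unchanged
  event 6 (t=28: INC b by 10): a unchanged
  event 7 (t=34: INC a by 9): a 42 -> 51
Final: a = 51

Answer: 51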